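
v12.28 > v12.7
True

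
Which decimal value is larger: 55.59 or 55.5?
55.59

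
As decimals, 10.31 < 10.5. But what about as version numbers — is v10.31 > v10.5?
True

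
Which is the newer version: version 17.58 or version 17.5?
version 17.58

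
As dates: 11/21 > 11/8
True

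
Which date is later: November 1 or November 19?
November 19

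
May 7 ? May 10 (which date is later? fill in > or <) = <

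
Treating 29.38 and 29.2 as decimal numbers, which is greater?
29.38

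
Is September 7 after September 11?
No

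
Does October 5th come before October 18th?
Yes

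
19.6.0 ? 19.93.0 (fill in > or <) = <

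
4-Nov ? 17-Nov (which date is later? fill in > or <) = <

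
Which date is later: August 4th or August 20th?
August 20th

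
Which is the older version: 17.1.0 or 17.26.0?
17.1.0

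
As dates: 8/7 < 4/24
False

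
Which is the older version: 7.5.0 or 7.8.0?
7.5.0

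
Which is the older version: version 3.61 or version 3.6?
version 3.6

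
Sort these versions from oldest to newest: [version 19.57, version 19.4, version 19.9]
[version 19.4, version 19.9, version 19.57]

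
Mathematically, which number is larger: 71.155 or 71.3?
71.3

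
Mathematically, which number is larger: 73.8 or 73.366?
73.8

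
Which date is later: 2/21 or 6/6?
6/6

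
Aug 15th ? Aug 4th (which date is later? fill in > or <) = >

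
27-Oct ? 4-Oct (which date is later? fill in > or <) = >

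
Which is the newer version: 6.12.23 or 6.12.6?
6.12.23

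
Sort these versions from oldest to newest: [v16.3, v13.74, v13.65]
[v13.65, v13.74, v16.3]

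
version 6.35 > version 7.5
False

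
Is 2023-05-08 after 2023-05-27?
No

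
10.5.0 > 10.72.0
False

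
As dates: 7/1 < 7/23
True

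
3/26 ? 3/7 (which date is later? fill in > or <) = >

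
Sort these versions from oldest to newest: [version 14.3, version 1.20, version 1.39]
[version 1.20, version 1.39, version 14.3]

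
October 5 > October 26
False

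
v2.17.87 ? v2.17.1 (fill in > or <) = >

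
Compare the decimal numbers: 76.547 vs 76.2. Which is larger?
76.547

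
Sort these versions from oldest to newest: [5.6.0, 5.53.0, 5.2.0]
[5.2.0, 5.6.0, 5.53.0]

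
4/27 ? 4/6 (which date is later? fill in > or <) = >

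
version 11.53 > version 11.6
True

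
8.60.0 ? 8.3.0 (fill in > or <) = >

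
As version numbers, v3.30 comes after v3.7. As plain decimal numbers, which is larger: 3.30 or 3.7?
3.7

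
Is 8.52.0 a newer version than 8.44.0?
Yes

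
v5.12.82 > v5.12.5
True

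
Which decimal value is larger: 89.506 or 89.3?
89.506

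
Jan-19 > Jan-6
True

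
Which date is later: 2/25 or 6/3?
6/3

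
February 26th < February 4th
False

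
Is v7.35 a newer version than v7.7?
Yes. Version numbers are compared segment by segment as integers, not as decimals: minor version 35 > 7, so v7.35 > v7.7 (even though the decimal 7.35 < 7.7).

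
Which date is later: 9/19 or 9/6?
9/19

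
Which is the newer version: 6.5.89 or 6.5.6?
6.5.89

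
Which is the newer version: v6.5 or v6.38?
v6.38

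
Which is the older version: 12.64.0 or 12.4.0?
12.4.0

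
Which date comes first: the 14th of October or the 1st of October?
the 1st of October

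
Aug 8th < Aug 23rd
True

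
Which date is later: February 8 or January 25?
February 8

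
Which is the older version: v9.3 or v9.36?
v9.3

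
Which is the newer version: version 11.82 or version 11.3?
version 11.82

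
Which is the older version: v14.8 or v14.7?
v14.7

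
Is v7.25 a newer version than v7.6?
Yes. Version numbers are compared segment by segment as integers, not as decimals: minor version 25 > 6, so v7.25 > v7.6 (even though the decimal 7.25 < 7.6).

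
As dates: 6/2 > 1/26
True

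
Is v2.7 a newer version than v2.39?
No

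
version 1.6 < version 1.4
False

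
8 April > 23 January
True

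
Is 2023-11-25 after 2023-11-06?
Yes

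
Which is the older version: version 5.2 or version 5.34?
version 5.2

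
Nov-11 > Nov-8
True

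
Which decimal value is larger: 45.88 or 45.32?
45.88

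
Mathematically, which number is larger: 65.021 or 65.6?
65.6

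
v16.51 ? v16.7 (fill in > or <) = >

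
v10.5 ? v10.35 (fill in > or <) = <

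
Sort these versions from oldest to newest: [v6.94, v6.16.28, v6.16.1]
[v6.16.1, v6.16.28, v6.94]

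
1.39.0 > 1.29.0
True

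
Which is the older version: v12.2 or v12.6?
v12.2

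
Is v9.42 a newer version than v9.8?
Yes. Version numbers are compared segment by segment as integers, not as decimals: minor version 42 > 8, so v9.42 > v9.8 (even though the decimal 9.42 < 9.8).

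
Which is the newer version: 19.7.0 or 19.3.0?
19.7.0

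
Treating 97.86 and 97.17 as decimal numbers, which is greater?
97.86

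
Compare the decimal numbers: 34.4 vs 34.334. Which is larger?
34.4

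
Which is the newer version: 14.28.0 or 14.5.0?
14.28.0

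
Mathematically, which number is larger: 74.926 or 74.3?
74.926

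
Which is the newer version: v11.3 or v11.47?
v11.47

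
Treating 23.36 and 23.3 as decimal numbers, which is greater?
23.36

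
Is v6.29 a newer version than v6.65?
No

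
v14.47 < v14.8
False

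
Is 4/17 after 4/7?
Yes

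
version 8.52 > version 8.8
True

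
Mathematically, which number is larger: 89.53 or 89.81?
89.81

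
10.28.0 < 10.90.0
True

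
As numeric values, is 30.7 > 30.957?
False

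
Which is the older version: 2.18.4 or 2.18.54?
2.18.4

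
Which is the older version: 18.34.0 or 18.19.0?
18.19.0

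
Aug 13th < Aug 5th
False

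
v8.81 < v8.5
False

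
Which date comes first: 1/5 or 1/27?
1/5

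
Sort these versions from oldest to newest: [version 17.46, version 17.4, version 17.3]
[version 17.3, version 17.4, version 17.46]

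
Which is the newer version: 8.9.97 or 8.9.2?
8.9.97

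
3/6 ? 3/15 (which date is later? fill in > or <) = <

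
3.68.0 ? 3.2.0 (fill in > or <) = >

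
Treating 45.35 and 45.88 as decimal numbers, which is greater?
45.88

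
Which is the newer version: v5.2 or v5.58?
v5.58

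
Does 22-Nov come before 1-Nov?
No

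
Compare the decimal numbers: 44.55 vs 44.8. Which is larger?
44.8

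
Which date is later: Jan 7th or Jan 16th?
Jan 16th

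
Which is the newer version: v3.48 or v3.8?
v3.48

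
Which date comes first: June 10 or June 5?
June 5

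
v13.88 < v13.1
False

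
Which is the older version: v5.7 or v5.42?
v5.7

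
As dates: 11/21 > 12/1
False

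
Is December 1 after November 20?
Yes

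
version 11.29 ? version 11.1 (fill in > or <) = >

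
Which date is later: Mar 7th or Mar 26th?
Mar 26th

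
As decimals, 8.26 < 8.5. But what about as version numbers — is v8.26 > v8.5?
True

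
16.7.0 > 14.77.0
True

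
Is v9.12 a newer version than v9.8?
Yes. Version numbers are compared segment by segment as integers, not as decimals: minor version 12 > 8, so v9.12 > v9.8 (even though the decimal 9.12 < 9.8).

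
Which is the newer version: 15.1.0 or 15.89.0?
15.89.0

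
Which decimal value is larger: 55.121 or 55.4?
55.4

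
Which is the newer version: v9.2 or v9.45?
v9.45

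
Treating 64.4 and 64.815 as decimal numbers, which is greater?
64.815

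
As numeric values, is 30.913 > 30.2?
True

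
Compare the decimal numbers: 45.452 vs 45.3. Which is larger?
45.452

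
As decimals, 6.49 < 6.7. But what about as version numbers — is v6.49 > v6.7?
True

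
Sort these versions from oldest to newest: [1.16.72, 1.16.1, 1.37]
[1.16.1, 1.16.72, 1.37]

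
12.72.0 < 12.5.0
False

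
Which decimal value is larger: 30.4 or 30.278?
30.4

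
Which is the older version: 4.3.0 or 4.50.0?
4.3.0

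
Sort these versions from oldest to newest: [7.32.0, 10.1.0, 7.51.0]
[7.32.0, 7.51.0, 10.1.0]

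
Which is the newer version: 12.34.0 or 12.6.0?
12.34.0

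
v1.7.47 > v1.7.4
True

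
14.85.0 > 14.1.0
True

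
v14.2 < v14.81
True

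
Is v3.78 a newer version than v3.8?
Yes. Version numbers are compared segment by segment as integers, not as decimals: minor version 78 > 8, so v3.78 > v3.8 (even though the decimal 3.78 < 3.8).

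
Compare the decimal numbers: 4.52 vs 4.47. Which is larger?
4.52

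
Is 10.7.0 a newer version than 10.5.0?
Yes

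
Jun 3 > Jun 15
False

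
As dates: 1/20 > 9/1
False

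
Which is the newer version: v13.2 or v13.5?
v13.5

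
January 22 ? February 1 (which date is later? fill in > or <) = <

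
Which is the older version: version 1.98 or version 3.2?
version 1.98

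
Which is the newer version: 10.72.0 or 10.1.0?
10.72.0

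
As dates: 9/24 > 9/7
True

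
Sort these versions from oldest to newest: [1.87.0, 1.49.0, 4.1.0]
[1.49.0, 1.87.0, 4.1.0]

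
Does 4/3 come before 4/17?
Yes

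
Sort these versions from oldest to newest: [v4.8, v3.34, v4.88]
[v3.34, v4.8, v4.88]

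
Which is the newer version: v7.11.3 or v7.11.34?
v7.11.34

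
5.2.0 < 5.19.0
True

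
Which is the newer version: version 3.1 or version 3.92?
version 3.92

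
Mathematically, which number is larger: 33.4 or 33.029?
33.4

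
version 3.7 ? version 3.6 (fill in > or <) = >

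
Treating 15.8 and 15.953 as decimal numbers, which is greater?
15.953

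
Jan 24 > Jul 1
False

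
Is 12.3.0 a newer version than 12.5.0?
No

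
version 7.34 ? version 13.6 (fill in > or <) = <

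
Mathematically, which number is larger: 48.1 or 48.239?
48.239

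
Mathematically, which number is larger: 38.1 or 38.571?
38.571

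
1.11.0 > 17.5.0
False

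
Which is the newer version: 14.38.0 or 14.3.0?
14.38.0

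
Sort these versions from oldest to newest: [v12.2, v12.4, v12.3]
[v12.2, v12.3, v12.4]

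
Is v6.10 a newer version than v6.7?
Yes. Version numbers are compared segment by segment as integers, not as decimals: minor version 10 > 7, so v6.10 > v6.7 (even though the decimal 6.10 < 6.7).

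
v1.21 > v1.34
False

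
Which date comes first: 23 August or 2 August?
2 August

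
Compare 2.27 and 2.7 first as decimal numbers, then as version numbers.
As decimals: 2.27 < 2.7. As versions: v2.27 > v2.7 (minor version 27 > 7).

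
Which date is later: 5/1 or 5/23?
5/23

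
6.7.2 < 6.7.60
True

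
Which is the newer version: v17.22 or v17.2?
v17.22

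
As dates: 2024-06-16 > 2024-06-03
True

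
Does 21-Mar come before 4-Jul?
Yes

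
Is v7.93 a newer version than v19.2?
No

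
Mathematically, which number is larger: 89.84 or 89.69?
89.84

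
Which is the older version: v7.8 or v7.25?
v7.8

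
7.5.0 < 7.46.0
True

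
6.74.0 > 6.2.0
True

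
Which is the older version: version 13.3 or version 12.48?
version 12.48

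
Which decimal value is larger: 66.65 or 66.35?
66.65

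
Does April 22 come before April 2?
No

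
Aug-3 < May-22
False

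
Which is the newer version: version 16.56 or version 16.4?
version 16.56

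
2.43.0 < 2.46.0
True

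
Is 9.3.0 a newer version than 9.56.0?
No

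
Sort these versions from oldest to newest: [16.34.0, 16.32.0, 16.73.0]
[16.32.0, 16.34.0, 16.73.0]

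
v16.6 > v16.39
False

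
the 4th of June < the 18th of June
True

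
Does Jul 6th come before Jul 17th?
Yes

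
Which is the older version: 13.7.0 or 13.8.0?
13.7.0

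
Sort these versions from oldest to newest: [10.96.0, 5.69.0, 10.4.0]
[5.69.0, 10.4.0, 10.96.0]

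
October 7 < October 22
True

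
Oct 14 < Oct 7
False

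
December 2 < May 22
False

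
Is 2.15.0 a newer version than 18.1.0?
No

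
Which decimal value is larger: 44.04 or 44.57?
44.57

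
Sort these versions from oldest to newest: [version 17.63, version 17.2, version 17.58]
[version 17.2, version 17.58, version 17.63]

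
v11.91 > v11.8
True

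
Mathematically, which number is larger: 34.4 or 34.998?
34.998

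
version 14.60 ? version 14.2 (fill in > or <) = >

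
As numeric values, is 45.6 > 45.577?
True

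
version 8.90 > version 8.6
True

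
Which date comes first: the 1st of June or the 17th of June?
the 1st of June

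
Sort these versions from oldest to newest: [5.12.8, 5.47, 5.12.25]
[5.12.8, 5.12.25, 5.47]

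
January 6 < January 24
True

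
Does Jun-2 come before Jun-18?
Yes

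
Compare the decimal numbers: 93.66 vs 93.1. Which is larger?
93.66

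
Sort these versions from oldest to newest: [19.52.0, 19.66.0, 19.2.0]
[19.2.0, 19.52.0, 19.66.0]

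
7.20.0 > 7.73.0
False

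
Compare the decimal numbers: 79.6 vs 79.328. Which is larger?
79.6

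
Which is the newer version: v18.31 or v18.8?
v18.31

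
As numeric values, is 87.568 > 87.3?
True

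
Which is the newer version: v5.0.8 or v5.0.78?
v5.0.78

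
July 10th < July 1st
False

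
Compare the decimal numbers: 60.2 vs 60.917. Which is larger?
60.917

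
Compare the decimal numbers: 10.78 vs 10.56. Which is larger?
10.78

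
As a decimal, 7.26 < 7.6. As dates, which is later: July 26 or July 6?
July 26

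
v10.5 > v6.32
True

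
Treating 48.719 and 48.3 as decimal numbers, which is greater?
48.719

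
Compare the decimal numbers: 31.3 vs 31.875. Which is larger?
31.875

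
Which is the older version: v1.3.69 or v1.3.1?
v1.3.1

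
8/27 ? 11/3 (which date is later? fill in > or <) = <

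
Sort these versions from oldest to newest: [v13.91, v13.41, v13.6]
[v13.6, v13.41, v13.91]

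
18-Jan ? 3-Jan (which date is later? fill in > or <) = >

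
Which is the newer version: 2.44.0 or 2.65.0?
2.65.0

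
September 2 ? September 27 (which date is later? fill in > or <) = <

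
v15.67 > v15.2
True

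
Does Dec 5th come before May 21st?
No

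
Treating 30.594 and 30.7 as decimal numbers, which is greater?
30.7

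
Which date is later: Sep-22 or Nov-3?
Nov-3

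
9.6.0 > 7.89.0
True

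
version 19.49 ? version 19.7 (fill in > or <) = >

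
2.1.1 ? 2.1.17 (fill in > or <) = <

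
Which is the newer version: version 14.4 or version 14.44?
version 14.44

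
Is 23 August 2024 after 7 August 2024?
Yes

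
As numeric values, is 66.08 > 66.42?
False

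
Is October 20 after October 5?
Yes. Day 20 comes after day 5 in October — this is a date comparison, not a decimal one (the decimal 10.20 would be smaller than 10.5).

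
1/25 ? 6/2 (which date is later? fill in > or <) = <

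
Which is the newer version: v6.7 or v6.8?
v6.8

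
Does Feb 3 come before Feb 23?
Yes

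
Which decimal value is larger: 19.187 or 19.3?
19.3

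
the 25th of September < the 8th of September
False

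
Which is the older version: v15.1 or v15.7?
v15.1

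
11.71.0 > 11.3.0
True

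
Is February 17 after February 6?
Yes. Day 17 comes after day 6 in February — this is a date comparison, not a decimal one (the decimal 2.17 would be smaller than 2.6).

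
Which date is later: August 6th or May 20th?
August 6th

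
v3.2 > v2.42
True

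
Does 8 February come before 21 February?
Yes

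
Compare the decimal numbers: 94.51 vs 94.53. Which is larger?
94.53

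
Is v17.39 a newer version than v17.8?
Yes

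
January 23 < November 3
True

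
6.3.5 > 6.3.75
False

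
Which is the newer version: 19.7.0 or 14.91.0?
19.7.0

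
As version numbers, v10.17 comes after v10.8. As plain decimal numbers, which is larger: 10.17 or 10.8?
10.8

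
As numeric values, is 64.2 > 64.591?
False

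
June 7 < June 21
True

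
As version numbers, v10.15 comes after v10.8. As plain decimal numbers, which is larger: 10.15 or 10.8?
10.8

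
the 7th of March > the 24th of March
False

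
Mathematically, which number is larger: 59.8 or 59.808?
59.808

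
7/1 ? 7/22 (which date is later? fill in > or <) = <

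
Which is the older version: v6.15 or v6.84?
v6.15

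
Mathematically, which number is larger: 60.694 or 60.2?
60.694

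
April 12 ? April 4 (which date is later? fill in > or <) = >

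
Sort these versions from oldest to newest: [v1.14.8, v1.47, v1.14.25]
[v1.14.8, v1.14.25, v1.47]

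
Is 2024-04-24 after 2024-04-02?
Yes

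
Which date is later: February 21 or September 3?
September 3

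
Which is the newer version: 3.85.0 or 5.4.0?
5.4.0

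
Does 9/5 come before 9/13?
Yes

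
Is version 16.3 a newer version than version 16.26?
No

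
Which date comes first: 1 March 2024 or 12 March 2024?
1 March 2024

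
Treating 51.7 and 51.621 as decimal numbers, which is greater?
51.7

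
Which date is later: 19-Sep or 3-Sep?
19-Sep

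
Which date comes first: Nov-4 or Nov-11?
Nov-4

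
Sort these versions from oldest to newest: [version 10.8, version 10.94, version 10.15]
[version 10.8, version 10.15, version 10.94]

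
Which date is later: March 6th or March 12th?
March 12th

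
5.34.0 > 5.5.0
True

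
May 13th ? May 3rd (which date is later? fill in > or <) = >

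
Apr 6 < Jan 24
False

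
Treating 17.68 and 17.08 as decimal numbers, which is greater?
17.68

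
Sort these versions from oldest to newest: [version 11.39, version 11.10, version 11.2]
[version 11.2, version 11.10, version 11.39]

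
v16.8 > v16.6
True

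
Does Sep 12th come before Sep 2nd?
No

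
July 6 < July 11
True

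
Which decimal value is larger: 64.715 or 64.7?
64.715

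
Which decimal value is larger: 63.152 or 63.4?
63.4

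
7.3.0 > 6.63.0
True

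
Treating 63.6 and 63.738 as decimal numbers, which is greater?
63.738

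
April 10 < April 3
False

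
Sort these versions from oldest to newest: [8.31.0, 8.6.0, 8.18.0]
[8.6.0, 8.18.0, 8.31.0]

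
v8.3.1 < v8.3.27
True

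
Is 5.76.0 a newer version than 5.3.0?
Yes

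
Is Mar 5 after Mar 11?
No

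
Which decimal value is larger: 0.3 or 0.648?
0.648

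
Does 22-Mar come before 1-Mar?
No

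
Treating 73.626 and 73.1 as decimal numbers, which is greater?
73.626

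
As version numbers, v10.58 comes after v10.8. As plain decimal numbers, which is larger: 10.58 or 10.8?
10.8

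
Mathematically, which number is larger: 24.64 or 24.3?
24.64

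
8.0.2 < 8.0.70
True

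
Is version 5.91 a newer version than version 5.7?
Yes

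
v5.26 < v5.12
False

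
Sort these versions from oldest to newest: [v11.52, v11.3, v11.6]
[v11.3, v11.6, v11.52]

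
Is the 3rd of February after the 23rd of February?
No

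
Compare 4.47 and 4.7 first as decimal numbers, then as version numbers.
As decimals: 4.47 < 4.7. As versions: v4.47 > v4.7 (minor version 47 > 7).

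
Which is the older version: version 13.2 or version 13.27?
version 13.2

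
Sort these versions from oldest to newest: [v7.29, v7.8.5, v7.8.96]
[v7.8.5, v7.8.96, v7.29]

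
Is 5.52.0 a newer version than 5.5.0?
Yes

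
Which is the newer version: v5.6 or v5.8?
v5.8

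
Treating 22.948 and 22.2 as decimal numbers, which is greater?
22.948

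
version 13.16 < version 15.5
True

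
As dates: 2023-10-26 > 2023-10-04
True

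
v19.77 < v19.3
False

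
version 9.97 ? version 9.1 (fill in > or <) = >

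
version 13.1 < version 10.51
False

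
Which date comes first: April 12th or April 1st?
April 1st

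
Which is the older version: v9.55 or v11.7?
v9.55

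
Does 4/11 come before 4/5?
No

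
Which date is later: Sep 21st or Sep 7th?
Sep 21st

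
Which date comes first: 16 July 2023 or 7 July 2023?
7 July 2023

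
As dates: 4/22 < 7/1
True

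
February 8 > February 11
False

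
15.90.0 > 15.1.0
True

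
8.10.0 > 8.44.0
False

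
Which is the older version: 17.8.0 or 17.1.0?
17.1.0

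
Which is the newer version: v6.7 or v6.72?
v6.72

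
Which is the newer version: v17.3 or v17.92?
v17.92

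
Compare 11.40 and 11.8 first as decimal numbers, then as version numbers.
As decimals: 11.40 < 11.8. As versions: v11.40 > v11.8 (minor version 40 > 8).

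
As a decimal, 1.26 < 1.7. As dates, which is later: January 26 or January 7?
January 26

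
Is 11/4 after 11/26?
No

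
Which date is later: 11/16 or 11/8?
11/16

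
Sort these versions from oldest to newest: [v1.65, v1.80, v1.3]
[v1.3, v1.65, v1.80]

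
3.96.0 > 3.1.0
True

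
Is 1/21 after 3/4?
No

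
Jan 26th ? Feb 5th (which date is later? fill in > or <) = <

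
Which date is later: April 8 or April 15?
April 15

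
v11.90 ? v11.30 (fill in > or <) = >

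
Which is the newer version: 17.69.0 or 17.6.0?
17.69.0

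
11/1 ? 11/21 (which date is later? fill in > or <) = <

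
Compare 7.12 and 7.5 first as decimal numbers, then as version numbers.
As decimals: 7.12 < 7.5. As versions: v7.12 > v7.5 (minor version 12 > 5).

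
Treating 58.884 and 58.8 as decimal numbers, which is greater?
58.884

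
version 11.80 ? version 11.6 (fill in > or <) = >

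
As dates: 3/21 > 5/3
False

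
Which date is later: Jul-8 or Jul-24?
Jul-24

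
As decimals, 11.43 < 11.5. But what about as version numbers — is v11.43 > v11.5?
True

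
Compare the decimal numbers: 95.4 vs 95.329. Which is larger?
95.4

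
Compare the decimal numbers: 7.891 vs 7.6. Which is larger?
7.891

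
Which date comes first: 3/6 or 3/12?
3/6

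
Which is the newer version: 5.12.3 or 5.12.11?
5.12.11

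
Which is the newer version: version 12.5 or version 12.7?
version 12.7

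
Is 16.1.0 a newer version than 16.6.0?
No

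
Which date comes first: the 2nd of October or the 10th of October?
the 2nd of October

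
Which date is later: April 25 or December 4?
December 4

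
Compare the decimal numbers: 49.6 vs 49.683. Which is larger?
49.683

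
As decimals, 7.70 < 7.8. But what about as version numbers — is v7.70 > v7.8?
True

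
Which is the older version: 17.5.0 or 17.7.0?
17.5.0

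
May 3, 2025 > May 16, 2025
False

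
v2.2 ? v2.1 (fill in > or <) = >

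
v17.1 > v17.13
False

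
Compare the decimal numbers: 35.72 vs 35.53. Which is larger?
35.72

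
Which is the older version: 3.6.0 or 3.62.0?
3.6.0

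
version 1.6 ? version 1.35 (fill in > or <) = <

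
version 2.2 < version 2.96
True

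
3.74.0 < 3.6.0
False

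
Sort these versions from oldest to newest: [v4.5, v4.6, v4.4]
[v4.4, v4.5, v4.6]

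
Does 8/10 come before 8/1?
No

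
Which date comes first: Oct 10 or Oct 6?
Oct 6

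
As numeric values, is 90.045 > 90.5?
False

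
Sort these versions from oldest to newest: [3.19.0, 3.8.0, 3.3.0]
[3.3.0, 3.8.0, 3.19.0]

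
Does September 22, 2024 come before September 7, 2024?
No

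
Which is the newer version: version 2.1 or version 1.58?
version 2.1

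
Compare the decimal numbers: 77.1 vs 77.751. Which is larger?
77.751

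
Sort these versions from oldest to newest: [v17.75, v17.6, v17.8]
[v17.6, v17.8, v17.75]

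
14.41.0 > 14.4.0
True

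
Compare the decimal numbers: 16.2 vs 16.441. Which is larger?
16.441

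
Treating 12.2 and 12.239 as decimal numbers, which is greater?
12.239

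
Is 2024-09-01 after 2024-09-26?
No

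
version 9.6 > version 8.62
True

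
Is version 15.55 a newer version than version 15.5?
Yes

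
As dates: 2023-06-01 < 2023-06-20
True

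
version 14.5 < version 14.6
True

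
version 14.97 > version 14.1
True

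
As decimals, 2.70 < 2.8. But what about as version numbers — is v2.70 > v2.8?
True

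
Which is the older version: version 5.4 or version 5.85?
version 5.4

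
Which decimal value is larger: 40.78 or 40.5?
40.78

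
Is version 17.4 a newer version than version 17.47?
No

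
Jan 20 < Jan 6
False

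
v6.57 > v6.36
True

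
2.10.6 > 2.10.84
False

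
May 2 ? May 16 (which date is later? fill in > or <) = <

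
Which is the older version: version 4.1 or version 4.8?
version 4.1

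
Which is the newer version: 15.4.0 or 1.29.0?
15.4.0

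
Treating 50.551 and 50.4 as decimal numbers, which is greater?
50.551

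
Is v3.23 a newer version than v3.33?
No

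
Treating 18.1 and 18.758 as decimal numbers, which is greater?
18.758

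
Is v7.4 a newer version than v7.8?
No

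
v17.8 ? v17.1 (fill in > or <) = >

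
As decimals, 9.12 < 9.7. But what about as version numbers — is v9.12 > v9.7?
True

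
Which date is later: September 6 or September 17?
September 17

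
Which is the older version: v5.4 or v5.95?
v5.4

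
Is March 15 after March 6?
Yes. Day 15 comes after day 6 in March — this is a date comparison, not a decimal one (the decimal 3.15 would be smaller than 3.6).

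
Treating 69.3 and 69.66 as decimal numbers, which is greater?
69.66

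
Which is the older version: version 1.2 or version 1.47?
version 1.2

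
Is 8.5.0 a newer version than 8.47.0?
No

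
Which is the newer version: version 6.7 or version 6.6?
version 6.7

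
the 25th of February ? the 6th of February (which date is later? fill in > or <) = >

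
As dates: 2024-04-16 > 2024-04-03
True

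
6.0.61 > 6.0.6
True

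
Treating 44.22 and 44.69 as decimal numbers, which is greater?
44.69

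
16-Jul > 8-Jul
True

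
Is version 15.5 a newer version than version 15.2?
Yes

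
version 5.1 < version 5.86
True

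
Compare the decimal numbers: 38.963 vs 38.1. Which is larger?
38.963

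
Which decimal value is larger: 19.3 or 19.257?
19.3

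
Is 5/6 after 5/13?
No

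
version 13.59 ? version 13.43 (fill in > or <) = >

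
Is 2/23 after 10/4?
No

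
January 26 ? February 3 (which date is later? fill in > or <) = <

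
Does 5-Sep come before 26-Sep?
Yes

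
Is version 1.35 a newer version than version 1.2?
Yes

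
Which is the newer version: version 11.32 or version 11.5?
version 11.32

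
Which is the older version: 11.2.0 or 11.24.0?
11.2.0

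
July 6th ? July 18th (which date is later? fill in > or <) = <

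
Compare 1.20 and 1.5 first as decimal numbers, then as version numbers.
As decimals: 1.20 < 1.5. As versions: v1.20 > v1.5 (minor version 20 > 5).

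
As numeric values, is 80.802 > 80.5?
True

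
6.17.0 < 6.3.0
False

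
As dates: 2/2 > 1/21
True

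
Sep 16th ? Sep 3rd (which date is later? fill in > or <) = >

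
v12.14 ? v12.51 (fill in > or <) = <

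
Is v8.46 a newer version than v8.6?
Yes. Version numbers are compared segment by segment as integers, not as decimals: minor version 46 > 6, so v8.46 > v8.6 (even though the decimal 8.46 < 8.6).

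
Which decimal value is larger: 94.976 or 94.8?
94.976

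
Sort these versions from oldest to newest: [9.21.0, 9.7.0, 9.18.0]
[9.7.0, 9.18.0, 9.21.0]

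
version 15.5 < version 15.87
True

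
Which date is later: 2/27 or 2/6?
2/27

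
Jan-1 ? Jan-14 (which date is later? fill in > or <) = <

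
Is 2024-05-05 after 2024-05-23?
No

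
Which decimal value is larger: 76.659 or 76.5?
76.659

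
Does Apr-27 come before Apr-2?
No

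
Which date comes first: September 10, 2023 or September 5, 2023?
September 5, 2023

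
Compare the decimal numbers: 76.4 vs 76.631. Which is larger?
76.631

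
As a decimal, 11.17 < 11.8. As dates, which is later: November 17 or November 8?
November 17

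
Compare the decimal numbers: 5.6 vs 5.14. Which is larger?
5.6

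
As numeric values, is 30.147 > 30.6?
False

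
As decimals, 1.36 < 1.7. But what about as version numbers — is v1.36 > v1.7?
True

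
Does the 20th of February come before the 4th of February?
No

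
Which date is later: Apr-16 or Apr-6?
Apr-16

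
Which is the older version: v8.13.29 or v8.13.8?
v8.13.8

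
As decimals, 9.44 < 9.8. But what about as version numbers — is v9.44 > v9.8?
True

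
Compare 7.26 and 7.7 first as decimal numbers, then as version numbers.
As decimals: 7.26 < 7.7. As versions: v7.26 > v7.7 (minor version 26 > 7).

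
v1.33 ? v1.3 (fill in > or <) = >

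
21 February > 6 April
False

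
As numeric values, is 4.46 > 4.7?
False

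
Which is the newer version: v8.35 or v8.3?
v8.35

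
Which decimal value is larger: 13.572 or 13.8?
13.8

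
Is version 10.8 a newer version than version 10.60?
No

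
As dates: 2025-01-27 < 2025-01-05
False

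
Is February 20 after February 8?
Yes. Day 20 comes after day 8 in February — this is a date comparison, not a decimal one (the decimal 2.20 would be smaller than 2.8).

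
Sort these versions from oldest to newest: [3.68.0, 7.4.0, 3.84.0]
[3.68.0, 3.84.0, 7.4.0]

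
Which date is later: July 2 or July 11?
July 11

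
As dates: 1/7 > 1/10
False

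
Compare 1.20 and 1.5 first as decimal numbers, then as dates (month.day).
As decimals: 1.20 < 1.5. As dates: 1/20 is later than 1/5 (day 20 > day 5).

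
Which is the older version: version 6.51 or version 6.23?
version 6.23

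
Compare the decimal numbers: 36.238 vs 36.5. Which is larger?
36.5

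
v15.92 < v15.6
False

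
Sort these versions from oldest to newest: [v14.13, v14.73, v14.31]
[v14.13, v14.31, v14.73]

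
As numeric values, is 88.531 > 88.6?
False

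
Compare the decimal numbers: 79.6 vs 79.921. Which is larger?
79.921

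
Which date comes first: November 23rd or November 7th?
November 7th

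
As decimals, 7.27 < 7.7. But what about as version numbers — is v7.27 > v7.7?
True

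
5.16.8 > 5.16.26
False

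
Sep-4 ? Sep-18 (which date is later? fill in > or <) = <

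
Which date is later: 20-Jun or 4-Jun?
20-Jun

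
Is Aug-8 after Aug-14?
No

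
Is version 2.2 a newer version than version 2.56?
No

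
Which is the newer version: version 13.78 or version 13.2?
version 13.78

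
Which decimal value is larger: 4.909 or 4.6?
4.909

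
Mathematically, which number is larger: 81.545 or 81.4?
81.545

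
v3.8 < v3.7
False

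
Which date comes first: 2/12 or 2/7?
2/7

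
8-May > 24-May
False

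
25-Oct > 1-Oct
True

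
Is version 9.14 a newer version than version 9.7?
Yes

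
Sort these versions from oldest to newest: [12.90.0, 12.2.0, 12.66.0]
[12.2.0, 12.66.0, 12.90.0]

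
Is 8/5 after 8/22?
No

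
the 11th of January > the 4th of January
True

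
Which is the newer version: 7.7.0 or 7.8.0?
7.8.0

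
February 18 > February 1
True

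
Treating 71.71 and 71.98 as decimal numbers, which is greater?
71.98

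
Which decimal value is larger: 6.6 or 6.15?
6.6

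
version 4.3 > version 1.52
True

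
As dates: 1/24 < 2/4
True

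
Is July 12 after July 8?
Yes. Day 12 comes after day 8 in July — this is a date comparison, not a decimal one (the decimal 7.12 would be smaller than 7.8).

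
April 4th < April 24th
True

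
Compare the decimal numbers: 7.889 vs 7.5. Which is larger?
7.889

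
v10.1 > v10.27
False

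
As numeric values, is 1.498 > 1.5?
False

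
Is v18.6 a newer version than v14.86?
Yes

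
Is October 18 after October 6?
Yes. Day 18 comes after day 6 in October — this is a date comparison, not a decimal one (the decimal 10.18 would be smaller than 10.6).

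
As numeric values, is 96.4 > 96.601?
False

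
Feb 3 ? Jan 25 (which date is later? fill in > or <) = >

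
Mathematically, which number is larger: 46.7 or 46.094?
46.7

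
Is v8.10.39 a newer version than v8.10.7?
Yes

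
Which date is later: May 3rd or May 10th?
May 10th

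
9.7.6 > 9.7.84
False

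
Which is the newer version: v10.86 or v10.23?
v10.86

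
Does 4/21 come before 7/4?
Yes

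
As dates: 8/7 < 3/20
False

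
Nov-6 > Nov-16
False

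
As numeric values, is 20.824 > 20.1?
True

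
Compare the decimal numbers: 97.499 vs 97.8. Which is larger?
97.8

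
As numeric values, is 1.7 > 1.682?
True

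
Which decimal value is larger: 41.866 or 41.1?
41.866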